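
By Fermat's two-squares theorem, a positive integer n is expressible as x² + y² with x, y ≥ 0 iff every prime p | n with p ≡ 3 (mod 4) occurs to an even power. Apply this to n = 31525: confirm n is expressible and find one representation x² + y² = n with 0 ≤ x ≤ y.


Step 1: Factor n = 31525 = 5^2 · 13 · 97.
Step 2: Check the mod-4 condition on each prime factor: 5 ≡ 1 (mod 4), exponent 2; 13 ≡ 1 (mod 4), exponent 1; 97 ≡ 1 (mod 4), exponent 1.
All primes ≡ 3 (mod 4) appear to even exponent (or don't appear), so by the two-squares theorem n IS expressible as a sum of two squares.
Step 3: Build a representation. Group n = k² · m with k = 5 and m = 13 · 97 = 1261 (a product of primes ≡ 1 (mod 4)); a representation of m scales to one of n via (k·x)² + (k·y)² = k²(x² + y²). Each prime p ≡ 1 (mod 4) is itself a sum of two squares; find a² by testing p − a² for a perfect square:
  13: 13 − 1² = 12, 13 − 2² = 9 = 3² ⇒ 13 = 2² + 3².
  97: 97 − 1² = 96, 97 − 2² = 93, 97 − 3² = 88, 97 − 4² = 81 = 9² ⇒ 97 = 4² + 9².
  Combine using the Brahmagupta–Fibonacci identity (a² + b²)(c² + d²) = (ac − bd)² + (ad + bc)² = (ac + bd)² + (ad − bc)²:
  13 · 97 = 1261: from (2² + 3²)(4² + 9²), take (2·4 − 3·9, 2·9 + 3·4) = (8 − 27, 18 + 12) = (-19, 30); dropping signs (only squares matter) gives (19, 30); check 19² + 30² = 361 + 900 = 1261 ✓.
  Scale by k = 5: (5·19, 5·30) = (95, 150).
Step 4: Order so x ≤ y and verify: 95² + 150² = 9025 + 22500 = 31525 = n. ✓

n = 31525 = 95² + 150² (one valid representation with x ≤ y).


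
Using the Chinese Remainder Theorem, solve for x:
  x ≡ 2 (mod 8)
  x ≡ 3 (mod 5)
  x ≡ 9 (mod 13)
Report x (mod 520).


Moduli 8, 5, 13 are pairwise coprime; by CRT there is a unique solution modulo M = 8 · 5 · 13 = 520.
Solve pairwise, accumulating the modulus:
  Start with x ≡ 2 (mod 8).
  Combine with x ≡ 3 (mod 5): since gcd(8, 5) = 1, we get a unique residue mod 40.
    Write x = 2 + 8·t and substitute into x ≡ 3 (mod 5): 8·t ≡ 3 − 2 = 1 (mod 5).
    Reduce coefficients mod 5: 3·t ≡ 1 (mod 5).
    The inverse of 3 mod 5 is 2 (since 3·2 = 6 = 1·5 + 1), so t ≡ 2·1 = 2 ≡ 2 (mod 5).
    Then x = 2 + 8·2 = 18, valid modulo lcm(8, 5) = 40: x ≡ 18 (mod 40).
  Combine with x ≡ 9 (mod 13): since gcd(40, 13) = 1, we get a unique residue mod 520.
    Write x = 18 + 40·t and substitute into x ≡ 9 (mod 13): 40·t ≡ 9 − 18 = -9 (mod 13).
    Reduce coefficients mod 13: 1·t ≡ 4 (mod 13).
    So t ≡ 4 (mod 13).
    Then x = 18 + 40·4 = 178, valid modulo lcm(40, 13) = 520: x ≡ 178 (mod 520).
Verify: 178 mod 8 = 2 ✓, 178 mod 5 = 3 ✓, 178 mod 13 = 9 ✓.

x ≡ 178 (mod 520).


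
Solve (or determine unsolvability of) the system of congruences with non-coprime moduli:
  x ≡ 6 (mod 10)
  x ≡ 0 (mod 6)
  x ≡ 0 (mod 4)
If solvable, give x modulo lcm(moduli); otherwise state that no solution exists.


Moduli 10, 6, 4 are not pairwise coprime, so CRT works modulo lcm(m_i) when all pairwise compatibility conditions hold.
Pairwise compatibility: gcd(m_i, m_j) must divide a_i - a_j for every pair.
Merge one congruence at a time:
  Start: x ≡ 6 (mod 10).
  Combine with x ≡ 0 (mod 6): gcd(10, 6) = 2; 0 - 6 = -6, which IS divisible by 2, so compatible.
    Write x = 6 + 10·t and substitute into x ≡ 0 (mod 6): 10·t ≡ 0 − 6 = -6 (mod 6).
    Divide the congruence (and modulus) by g = 2: 5·t ≡ -3 (mod 3).
    Reduce coefficients mod 3: 2·t ≡ 0 (mod 3).
    The inverse of 2 mod 3 is 2 (since 2·2 = 4 = 1·3 + 1), so t ≡ 2·0 = 0 ≡ 0 (mod 3).
    Then x = 6 + 10·0 = 6, valid modulo lcm(10, 6) = 30: x ≡ 6 (mod 30).
  Combine with x ≡ 0 (mod 4): gcd(30, 4) = 2; 0 - 6 = -6, which IS divisible by 2, so compatible.
    Write x = 6 + 30·t and substitute into x ≡ 0 (mod 4): 30·t ≡ 0 − 6 = -6 (mod 4).
    Divide the congruence (and modulus) by g = 2: 15·t ≡ -3 (mod 2).
    Reduce coefficients mod 2: 1·t ≡ 1 (mod 2).
    So t ≡ 1 (mod 2).
    Then x = 6 + 30·1 = 36, valid modulo lcm(30, 4) = 60: x ≡ 36 (mod 60).
Verify: 36 mod 10 = 6, 36 mod 6 = 0, 36 mod 4 = 0.

x ≡ 36 (mod 60).


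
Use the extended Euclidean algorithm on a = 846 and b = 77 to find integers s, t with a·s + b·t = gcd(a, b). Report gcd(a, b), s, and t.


Euclidean algorithm on (846, 77) — divide until remainder is 0:
  846 = 10 · 77 + 76
  77 = 1 · 76 + 1
  76 = 76 · 1 + 0
gcd(846, 77) = 1.
Track Bezout coefficients alongside the remainders: start with r₀ = 846 = a·1 + b·0 (s = 1, t = 0) and r₁ = 77 = a·0 + b·1 (s = 0, t = 1); each new remainder r_{k+1} = r_{k-1} − q_k·r_k inherits s_{k+1} = s_{k-1} − q_k·s_k, t_{k+1} = t_{k-1} − q_k·t_k, so r_k = a·s_k + b·t_k at every step:
  q = 10: r = 76, s = 1 − 10·0 = 1, t = 0 − 10·1 = -10  (check: 846·1 + 77·(-10) = 76)
  q = 1: r = 1, s = 0 − 1·1 = -1, t = 1 − 1·(-10) = 11  (check: 846·(-1) + 77·11 = 1)
The row with r = 1 (the gcd) gives the Bezout coefficients s = -1, t = 11.
Result: 846 · (-1) + 77 · (11) = 1.

gcd(846, 77) = 1; s = -1, t = 11 (check: 846·(-1) + 77·11 = 1).


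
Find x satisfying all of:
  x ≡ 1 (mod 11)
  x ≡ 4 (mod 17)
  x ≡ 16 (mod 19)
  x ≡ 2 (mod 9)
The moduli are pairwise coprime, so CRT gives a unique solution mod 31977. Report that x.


Product of moduli M = 11 · 17 · 19 · 9 = 31977.
Merge one congruence at a time:
  Start: x ≡ 1 (mod 11).
  Combine with x ≡ 4 (mod 17); new modulus lcm = 187.
    Write x = 1 + 11·t and substitute into x ≡ 4 (mod 17): 11·t ≡ 4 − 1 = 3 (mod 17).
    The inverse of 11 mod 17 is 14 (since 11·14 = 154 = 9·17 + 1), so t ≡ 14·3 = 42 ≡ 8 (mod 17).
    Then x = 1 + 11·8 = 89, valid modulo lcm(11, 17) = 187: x ≡ 89 (mod 187).
  Combine with x ≡ 16 (mod 19); new modulus lcm = 3553.
    Write x = 89 + 187·t and substitute into x ≡ 16 (mod 19): 187·t ≡ 16 − 89 = -73 (mod 19).
    Reduce coefficients mod 19: 16·t ≡ 3 (mod 19).
    The inverse of 16 mod 19 is 6 (since 16·6 = 96 = 5·19 + 1), so t ≡ 6·3 = 18 ≡ 18 (mod 19).
    Then x = 89 + 187·18 = 3455, valid modulo lcm(187, 19) = 3553: x ≡ 3455 (mod 3553).
  Combine with x ≡ 2 (mod 9); new modulus lcm = 31977.
    Write x = 3455 + 3553·t and substitute into x ≡ 2 (mod 9): 3553·t ≡ 2 − 3455 = -3453 (mod 9).
    Reduce coefficients mod 9: 7·t ≡ 3 (mod 9).
    The inverse of 7 mod 9 is 4 (since 7·4 = 28 = 3·9 + 1), so t ≡ 4·3 = 12 ≡ 3 (mod 9).
    Then x = 3455 + 3553·3 = 14114, valid modulo lcm(3553, 9) = 31977: x ≡ 14114 (mod 31977).
Verify against each original: 14114 mod 11 = 1, 14114 mod 17 = 4, 14114 mod 19 = 16, 14114 mod 9 = 2.

x ≡ 14114 (mod 31977).


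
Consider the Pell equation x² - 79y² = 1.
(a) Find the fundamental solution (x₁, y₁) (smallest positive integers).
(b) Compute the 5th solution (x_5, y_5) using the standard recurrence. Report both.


Step 1: Find the fundamental solution (x₁, y₁) of x² - 79y² = 1.
  Expand √79 as a continued fraction. a₀ = ⌊√79⌋ = 8; iterate m_{k+1} = d_k·a_k − m_k, d_{k+1} = (79 − m_{k+1}²)/d_k, a_{k+1} = ⌊(a₀ + m_{k+1})/d_{k+1}⌋ (starting m₀ = 0, d₀ = 1), with convergents p_k = a_k·p_{k-1} + p_{k-2}, q_k = a_k·q_{k-1} + q_{k-2} (p₋₁ = 1, q₋₁ = 0):
  k = 0: a₀ = 8; p₀/q₀ = 8/1; p₀² − 79·q₀² = 64 − 79 = -15.
  k = 1: m = 8, d = 15, a = ⌊(8 + 8)/15⌋ = 1; p/q = (1·8 + 1)/(1·1 + 0) = 9/1; p² − 79·q² = 81 − 79 = 2.
  k = 2: m = 7, d = 2, a = ⌊(8 + 7)/2⌋ = 7; p/q = (7·9 + 8)/(7·1 + 1) = 71/8; p² − 79·q² = 5041 − 5056 = -15.
  k = 3: m = 7, d = 15, a = ⌊(8 + 7)/15⌋ = 1; p/q = (1·71 + 9)/(1·8 + 1) = 80/9; p² − 79·q² = 6400 − 6399 = 1.
  The first convergent with p² − 79·q² = 1 gives the fundamental solution (x₁, y₁) = (80, 9).
Step 2: Apply the recurrence (x_{n+1}, y_{n+1}) = (x₁x_n + 79y₁y_n, x₁y_n + y₁x_n) repeatedly.
  From (x_1, y_1) = (80, 9): x_2 = 80·80 + 79·9·9 = 12799; y_2 = 80·9 + 9·80 = 1440.
  From (x_2, y_2) = (12799, 1440): x_3 = 80·12799 + 79·9·1440 = 2047760; y_3 = 80·1440 + 9·12799 = 230391.
  From (x_3, y_3) = (2047760, 230391): x_4 = 80·2047760 + 79·9·230391 = 327628801; y_4 = 80·230391 + 9·2047760 = 36861120.
  From (x_4, y_4) = (327628801, 36861120): x_5 = 80·327628801 + 79·9·36861120 = 52418560400; y_5 = 80·36861120 + 9·327628801 = 5897548809.
Step 3: Verify x_5² - 79·y_5² = 2747705474408448160000 - 2747705474408448159999 = 1 (should be 1). ✓

(x_1, y_1) = (80, 9); (x_5, y_5) = (52418560400, 5897548809).


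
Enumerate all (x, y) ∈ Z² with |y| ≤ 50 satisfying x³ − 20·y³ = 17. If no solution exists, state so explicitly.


The equation is x³ - 20y³ = 17. For fixed y, x³ = 20·y³ + 17, so a solution requires the RHS to be a perfect cube.
Strategy: iterate y from -50 to 50, compute RHS = 20·y³ + 17, and check whether it is a (positive or negative) perfect cube.
Check small values of y:
  y = 0: RHS = 17 is not a perfect cube.
  y = 1: RHS = 37 is not a perfect cube.
  y = -1: RHS = -3 is not a perfect cube.
  y = 2: RHS = 177 is not a perfect cube.
  y = -2: RHS = -143 is not a perfect cube.
  y = 3: RHS = 557 is not a perfect cube.
  y = -3: RHS = -523 is not a perfect cube.
Continuing the search up to |y| = 50 finds no solutions either.
No (x, y) in the scanned range satisfies the equation.

No integer solutions with |y| ≤ 50.


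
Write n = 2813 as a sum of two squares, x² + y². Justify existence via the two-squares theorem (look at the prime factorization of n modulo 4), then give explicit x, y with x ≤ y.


Step 1: Factor n = 2813 = 29 · 97.
Step 2: Check the mod-4 condition on each prime factor: 29 ≡ 1 (mod 4), exponent 1; 97 ≡ 1 (mod 4), exponent 1.
All primes ≡ 3 (mod 4) appear to even exponent (or don't appear), so by the two-squares theorem n IS expressible as a sum of two squares.
Step 3: Build a representation. Here n = 29 · 97 is a product of primes ≡ 1 (mod 4). Each prime p ≡ 1 (mod 4) is itself a sum of two squares; find a² by testing p − a² for a perfect square:
  29: 29 − 1² = 28, 29 − 2² = 25 = 5² ⇒ 29 = 2² + 5².
  97: 97 − 1² = 96, 97 − 2² = 93, 97 − 3² = 88, 97 − 4² = 81 = 9² ⇒ 97 = 4² + 9².
  Combine using the Brahmagupta–Fibonacci identity (a² + b²)(c² + d²) = (ac − bd)² + (ad + bc)² = (ac + bd)² + (ad − bc)²:
  29 · 97 = 2813: from (2² + 5²)(4² + 9²), take (2·4 − 5·9, 2·9 + 5·4) = (8 − 45, 18 + 20) = (-37, 38); dropping signs (only squares matter) gives (37, 38); check 37² + 38² = 1369 + 1444 = 2813 ✓.
Step 4: Order so x ≤ y and verify: 37² + 38² = 1369 + 1444 = 2813 = n. ✓

n = 2813 = 37² + 38² (one valid representation with x ≤ y).


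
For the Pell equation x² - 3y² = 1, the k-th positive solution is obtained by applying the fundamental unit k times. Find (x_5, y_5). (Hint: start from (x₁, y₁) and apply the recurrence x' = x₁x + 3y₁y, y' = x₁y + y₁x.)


Step 1: Find the fundamental solution (x₁, y₁) of x² - 3y² = 1.
  Expand √3 as a continued fraction. a₀ = ⌊√3⌋ = 1; iterate m_{k+1} = d_k·a_k − m_k, d_{k+1} = (3 − m_{k+1}²)/d_k, a_{k+1} = ⌊(a₀ + m_{k+1})/d_{k+1}⌋ (starting m₀ = 0, d₀ = 1), with convergents p_k = a_k·p_{k-1} + p_{k-2}, q_k = a_k·q_{k-1} + q_{k-2} (p₋₁ = 1, q₋₁ = 0):
  k = 0: a₀ = 1; p₀/q₀ = 1/1; p₀² − 3·q₀² = 1 − 3 = -2.
  k = 1: m = 1, d = 2, a = ⌊(1 + 1)/2⌋ = 1; p/q = (1·1 + 1)/(1·1 + 0) = 2/1; p² − 3·q² = 4 − 3 = 1.
  The first convergent with p² − 3·q² = 1 gives the fundamental solution (x₁, y₁) = (2, 1).
Step 2: Apply the recurrence (x_{n+1}, y_{n+1}) = (x₁x_n + 3y₁y_n, x₁y_n + y₁x_n) repeatedly.
  From (x_1, y_1) = (2, 1): x_2 = 2·2 + 3·1·1 = 7; y_2 = 2·1 + 1·2 = 4.
  From (x_2, y_2) = (7, 4): x_3 = 2·7 + 3·1·4 = 26; y_3 = 2·4 + 1·7 = 15.
  From (x_3, y_3) = (26, 15): x_4 = 2·26 + 3·1·15 = 97; y_4 = 2·15 + 1·26 = 56.
  From (x_4, y_4) = (97, 56): x_5 = 2·97 + 3·1·56 = 362; y_5 = 2·56 + 1·97 = 209.
Step 3: Verify x_5² - 3·y_5² = 131044 - 131043 = 1 (should be 1). ✓

(x_1, y_1) = (2, 1); (x_5, y_5) = (362, 209).


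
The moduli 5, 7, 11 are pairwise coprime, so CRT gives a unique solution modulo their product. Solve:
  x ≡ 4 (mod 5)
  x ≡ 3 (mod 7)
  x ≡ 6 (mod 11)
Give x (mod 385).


Moduli 5, 7, 11 are pairwise coprime; by CRT there is a unique solution modulo M = 5 · 7 · 11 = 385.
Solve pairwise, accumulating the modulus:
  Start with x ≡ 4 (mod 5).
  Combine with x ≡ 3 (mod 7): since gcd(5, 7) = 1, we get a unique residue mod 35.
    Write x = 4 + 5·t and substitute into x ≡ 3 (mod 7): 5·t ≡ 3 − 4 = -1 (mod 7).
    Reduce coefficients mod 7: 5·t ≡ 6 (mod 7).
    The inverse of 5 mod 7 is 3 (since 5·3 = 15 = 2·7 + 1), so t ≡ 3·6 = 18 ≡ 4 (mod 7).
    Then x = 4 + 5·4 = 24, valid modulo lcm(5, 7) = 35: x ≡ 24 (mod 35).
  Combine with x ≡ 6 (mod 11): since gcd(35, 11) = 1, we get a unique residue mod 385.
    Write x = 24 + 35·t and substitute into x ≡ 6 (mod 11): 35·t ≡ 6 − 24 = -18 (mod 11).
    Reduce coefficients mod 11: 2·t ≡ 4 (mod 11).
    The inverse of 2 mod 11 is 6 (since 2·6 = 12 = 1·11 + 1), so t ≡ 6·4 = 24 ≡ 2 (mod 11).
    Then x = 24 + 35·2 = 94, valid modulo lcm(35, 11) = 385: x ≡ 94 (mod 385).
Verify: 94 mod 5 = 4 ✓, 94 mod 7 = 3 ✓, 94 mod 11 = 6 ✓.

x ≡ 94 (mod 385).


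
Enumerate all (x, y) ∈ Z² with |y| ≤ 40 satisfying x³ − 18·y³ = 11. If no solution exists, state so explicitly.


The equation is x³ - 18y³ = 11. For fixed y, x³ = 18·y³ + 11, so a solution requires the RHS to be a perfect cube.
Strategy: iterate y from -40 to 40, compute RHS = 18·y³ + 11, and check whether it is a (positive or negative) perfect cube.
Check small values of y:
  y = 0: RHS = 11 is not a perfect cube.
  y = 1: RHS = 29 is not a perfect cube.
  y = -1: RHS = -7 is not a perfect cube.
  y = 2: RHS = 155 is not a perfect cube.
  y = -2: RHS = -133 is not a perfect cube.
  y = 3: RHS = 497 is not a perfect cube.
  y = -3: RHS = -475 is not a perfect cube.
Continuing the search up to |y| = 40 finds no solutions either.
No (x, y) in the scanned range satisfies the equation.

No integer solutions with |y| ≤ 40.


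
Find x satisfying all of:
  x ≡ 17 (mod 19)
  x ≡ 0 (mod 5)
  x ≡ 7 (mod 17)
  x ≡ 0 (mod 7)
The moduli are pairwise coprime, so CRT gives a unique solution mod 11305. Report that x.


Product of moduli M = 19 · 5 · 17 · 7 = 11305.
Merge one congruence at a time:
  Start: x ≡ 17 (mod 19).
  Combine with x ≡ 0 (mod 5); new modulus lcm = 95.
    Write x = 17 + 19·t and substitute into x ≡ 0 (mod 5): 19·t ≡ 0 − 17 = -17 (mod 5).
    Reduce coefficients mod 5: 4·t ≡ 3 (mod 5).
    The inverse of 4 mod 5 is 4 (since 4·4 = 16 = 3·5 + 1), so t ≡ 4·3 = 12 ≡ 2 (mod 5).
    Then x = 17 + 19·2 = 55, valid modulo lcm(19, 5) = 95: x ≡ 55 (mod 95).
  Combine with x ≡ 7 (mod 17); new modulus lcm = 1615.
    Write x = 55 + 95·t and substitute into x ≡ 7 (mod 17): 95·t ≡ 7 − 55 = -48 (mod 17).
    Reduce coefficients mod 17: 10·t ≡ 3 (mod 17).
    The inverse of 10 mod 17 is 12 (since 10·12 = 120 = 7·17 + 1), so t ≡ 12·3 = 36 ≡ 2 (mod 17).
    Then x = 55 + 95·2 = 245, valid modulo lcm(95, 17) = 1615: x ≡ 245 (mod 1615).
  Combine with x ≡ 0 (mod 7); new modulus lcm = 11305.
    Write x = 245 + 1615·t and substitute into x ≡ 0 (mod 7): 1615·t ≡ 0 − 245 = -245 (mod 7).
    Reduce coefficients mod 7: 5·t ≡ 0 (mod 7).
    The inverse of 5 mod 7 is 3 (since 5·3 = 15 = 2·7 + 1), so t ≡ 3·0 = 0 ≡ 0 (mod 7).
    Then x = 245 + 1615·0 = 245, valid modulo lcm(1615, 7) = 11305: x ≡ 245 (mod 11305).
Verify against each original: 245 mod 19 = 17, 245 mod 5 = 0, 245 mod 17 = 7, 245 mod 7 = 0.

x ≡ 245 (mod 11305).


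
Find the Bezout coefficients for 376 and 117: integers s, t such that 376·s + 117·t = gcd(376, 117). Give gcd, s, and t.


Euclidean algorithm on (376, 117) — divide until remainder is 0:
  376 = 3 · 117 + 25
  117 = 4 · 25 + 17
  25 = 1 · 17 + 8
  17 = 2 · 8 + 1
  8 = 8 · 1 + 0
gcd(376, 117) = 1.
Track Bezout coefficients alongside the remainders: start with r₀ = 376 = a·1 + b·0 (s = 1, t = 0) and r₁ = 117 = a·0 + b·1 (s = 0, t = 1); each new remainder r_{k+1} = r_{k-1} − q_k·r_k inherits s_{k+1} = s_{k-1} − q_k·s_k, t_{k+1} = t_{k-1} − q_k·t_k, so r_k = a·s_k + b·t_k at every step:
  q = 3: r = 25, s = 1 − 3·0 = 1, t = 0 − 3·1 = -3  (check: 376·1 + 117·(-3) = 25)
  q = 4: r = 17, s = 0 − 4·1 = -4, t = 1 − 4·(-3) = 13  (check: 376·(-4) + 117·13 = 17)
  q = 1: r = 8, s = 1 − 1·(-4) = 5, t = -3 − 1·13 = -16  (check: 376·5 + 117·(-16) = 8)
  q = 2: r = 1, s = -4 − 2·5 = -14, t = 13 − 2·(-16) = 45  (check: 376·(-14) + 117·45 = 1)
The row with r = 1 (the gcd) gives the Bezout coefficients s = -14, t = 45.
Result: 376 · (-14) + 117 · (45) = 1.

gcd(376, 117) = 1; s = -14, t = 45 (check: 376·(-14) + 117·45 = 1).


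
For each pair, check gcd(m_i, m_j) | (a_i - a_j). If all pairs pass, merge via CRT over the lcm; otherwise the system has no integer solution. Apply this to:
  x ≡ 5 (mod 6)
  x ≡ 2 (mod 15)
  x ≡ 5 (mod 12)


Moduli 6, 15, 12 are not pairwise coprime, so CRT works modulo lcm(m_i) when all pairwise compatibility conditions hold.
Pairwise compatibility: gcd(m_i, m_j) must divide a_i - a_j for every pair.
Merge one congruence at a time:
  Start: x ≡ 5 (mod 6).
  Combine with x ≡ 2 (mod 15): gcd(6, 15) = 3; 2 - 5 = -3, which IS divisible by 3, so compatible.
    Write x = 5 + 6·t and substitute into x ≡ 2 (mod 15): 6·t ≡ 2 − 5 = -3 (mod 15).
    Divide the congruence (and modulus) by g = 3: 2·t ≡ -1 (mod 5).
    Reduce coefficients mod 5: 2·t ≡ 4 (mod 5).
    The inverse of 2 mod 5 is 3 (since 2·3 = 6 = 1·5 + 1), so t ≡ 3·4 = 12 ≡ 2 (mod 5).
    Then x = 5 + 6·2 = 17, valid modulo lcm(6, 15) = 30: x ≡ 17 (mod 30).
  Combine with x ≡ 5 (mod 12): gcd(30, 12) = 6; 5 - 17 = -12, which IS divisible by 6, so compatible.
    Write x = 17 + 30·t and substitute into x ≡ 5 (mod 12): 30·t ≡ 5 − 17 = -12 (mod 12).
    Divide the congruence (and modulus) by g = 6: 5·t ≡ -2 (mod 2).
    Reduce coefficients mod 2: 1·t ≡ 0 (mod 2).
    So t ≡ 0 (mod 2).
    Then x = 17 + 30·0 = 17, valid modulo lcm(30, 12) = 60: x ≡ 17 (mod 60).
Verify: 17 mod 6 = 5, 17 mod 15 = 2, 17 mod 12 = 5.

x ≡ 17 (mod 60).


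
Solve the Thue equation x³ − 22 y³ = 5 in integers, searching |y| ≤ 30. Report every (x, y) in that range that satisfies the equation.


The equation is x³ - 22y³ = 5. For fixed y, x³ = 22·y³ + 5, so a solution requires the RHS to be a perfect cube.
Strategy: iterate y from -30 to 30, compute RHS = 22·y³ + 5, and check whether it is a (positive or negative) perfect cube.
Check small values of y:
  y = 0: RHS = 5 is not a perfect cube.
  y = 1: RHS = 27 = (3)³ ⇒ x = 3 works.
  y = -1: RHS = -17 is not a perfect cube.
  y = 2: RHS = 181 is not a perfect cube.
  y = -2: RHS = -171 is not a perfect cube.
  y = 3: RHS = 599 is not a perfect cube.
  y = -3: RHS = -589 is not a perfect cube.
Continuing the search up to |y| = 30 finds no further solutions beyond those listed.
Collected solutions: (3, 1).

Solutions (with |y| ≤ 30): (3, 1).


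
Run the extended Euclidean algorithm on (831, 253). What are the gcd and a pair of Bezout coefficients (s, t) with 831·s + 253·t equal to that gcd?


Euclidean algorithm on (831, 253) — divide until remainder is 0:
  831 = 3 · 253 + 72
  253 = 3 · 72 + 37
  72 = 1 · 37 + 35
  37 = 1 · 35 + 2
  35 = 17 · 2 + 1
  2 = 2 · 1 + 0
gcd(831, 253) = 1.
Track Bezout coefficients alongside the remainders: start with r₀ = 831 = a·1 + b·0 (s = 1, t = 0) and r₁ = 253 = a·0 + b·1 (s = 0, t = 1); each new remainder r_{k+1} = r_{k-1} − q_k·r_k inherits s_{k+1} = s_{k-1} − q_k·s_k, t_{k+1} = t_{k-1} − q_k·t_k, so r_k = a·s_k + b·t_k at every step:
  q = 3: r = 72, s = 1 − 3·0 = 1, t = 0 − 3·1 = -3  (check: 831·1 + 253·(-3) = 72)
  q = 3: r = 37, s = 0 − 3·1 = -3, t = 1 − 3·(-3) = 10  (check: 831·(-3) + 253·10 = 37)
  q = 1: r = 35, s = 1 − 1·(-3) = 4, t = -3 − 1·10 = -13  (check: 831·4 + 253·(-13) = 35)
  q = 1: r = 2, s = -3 − 1·4 = -7, t = 10 − 1·(-13) = 23  (check: 831·(-7) + 253·23 = 2)
  q = 17: r = 1, s = 4 − 17·(-7) = 123, t = -13 − 17·23 = -404  (check: 831·123 + 253·(-404) = 1)
The row with r = 1 (the gcd) gives the Bezout coefficients s = 123, t = -404.
Result: 831 · (123) + 253 · (-404) = 1.

gcd(831, 253) = 1; s = 123, t = -404 (check: 831·123 + 253·(-404) = 1).


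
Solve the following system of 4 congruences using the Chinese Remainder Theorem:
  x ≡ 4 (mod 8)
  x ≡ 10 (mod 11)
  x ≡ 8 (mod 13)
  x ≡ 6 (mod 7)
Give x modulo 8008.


Product of moduli M = 8 · 11 · 13 · 7 = 8008.
Merge one congruence at a time:
  Start: x ≡ 4 (mod 8).
  Combine with x ≡ 10 (mod 11); new modulus lcm = 88.
    Write x = 4 + 8·t and substitute into x ≡ 10 (mod 11): 8·t ≡ 10 − 4 = 6 (mod 11).
    The inverse of 8 mod 11 is 7 (since 8·7 = 56 = 5·11 + 1), so t ≡ 7·6 = 42 ≡ 9 (mod 11).
    Then x = 4 + 8·9 = 76, valid modulo lcm(8, 11) = 88: x ≡ 76 (mod 88).
  Combine with x ≡ 8 (mod 13); new modulus lcm = 1144.
    Write x = 76 + 88·t and substitute into x ≡ 8 (mod 13): 88·t ≡ 8 − 76 = -68 (mod 13).
    Reduce coefficients mod 13: 10·t ≡ 10 (mod 13).
    The inverse of 10 mod 13 is 4 (since 10·4 = 40 = 3·13 + 1), so t ≡ 4·10 = 40 ≡ 1 (mod 13).
    Then x = 76 + 88·1 = 164, valid modulo lcm(88, 13) = 1144: x ≡ 164 (mod 1144).
  Combine with x ≡ 6 (mod 7); new modulus lcm = 8008.
    Write x = 164 + 1144·t and substitute into x ≡ 6 (mod 7): 1144·t ≡ 6 − 164 = -158 (mod 7).
    Reduce coefficients mod 7: 3·t ≡ 3 (mod 7).
    The inverse of 3 mod 7 is 5 (since 3·5 = 15 = 2·7 + 1), so t ≡ 5·3 = 15 ≡ 1 (mod 7).
    Then x = 164 + 1144·1 = 1308, valid modulo lcm(1144, 7) = 8008: x ≡ 1308 (mod 8008).
Verify against each original: 1308 mod 8 = 4, 1308 mod 11 = 10, 1308 mod 13 = 8, 1308 mod 7 = 6.

x ≡ 1308 (mod 8008).


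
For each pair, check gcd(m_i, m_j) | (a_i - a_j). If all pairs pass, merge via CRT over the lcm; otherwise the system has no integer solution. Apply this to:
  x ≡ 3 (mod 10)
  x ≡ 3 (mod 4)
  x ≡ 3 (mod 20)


Moduli 10, 4, 20 are not pairwise coprime, so CRT works modulo lcm(m_i) when all pairwise compatibility conditions hold.
Pairwise compatibility: gcd(m_i, m_j) must divide a_i - a_j for every pair.
Merge one congruence at a time:
  Start: x ≡ 3 (mod 10).
  Combine with x ≡ 3 (mod 4): gcd(10, 4) = 2; 3 - 3 = 0, which IS divisible by 2, so compatible.
    Write x = 3 + 10·t and substitute into x ≡ 3 (mod 4): 10·t ≡ 3 − 3 = 0 (mod 4).
    Divide the congruence (and modulus) by g = 2: 5·t ≡ 0 (mod 2).
    Reduce coefficients mod 2: 1·t ≡ 0 (mod 2).
    So t ≡ 0 (mod 2).
    Then x = 3 + 10·0 = 3, valid modulo lcm(10, 4) = 20: x ≡ 3 (mod 20).
  Combine with x ≡ 3 (mod 20): gcd(20, 20) = 20; 3 - 3 = 0, which IS divisible by 20, so compatible.
    Write x = 3 + 20·t and substitute into x ≡ 3 (mod 20): 20·t ≡ 3 − 3 = 0 (mod 20).
    Divide the congruence (and modulus) by g = 20: 1·t ≡ 0 (mod 1).
    Modulo 1 every t works; take t = 0.
    Then x = 3 + 20·0 = 3, valid modulo lcm(20, 20) = 20: x ≡ 3 (mod 20).
Verify: 3 mod 10 = 3, 3 mod 4 = 3, 3 mod 20 = 3.

x ≡ 3 (mod 20).


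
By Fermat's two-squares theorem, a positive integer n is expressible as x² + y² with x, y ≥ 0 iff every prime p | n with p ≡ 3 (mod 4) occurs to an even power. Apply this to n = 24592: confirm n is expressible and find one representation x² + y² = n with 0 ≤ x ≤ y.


Step 1: Factor n = 24592 = 2^4 · 29 · 53.
Step 2: Check the mod-4 condition on each prime factor: 2 = 2 (special); 29 ≡ 1 (mod 4), exponent 1; 53 ≡ 1 (mod 4), exponent 1.
All primes ≡ 3 (mod 4) appear to even exponent (or don't appear), so by the two-squares theorem n IS expressible as a sum of two squares.
Step 3: Build a representation. Group n = k² · m with k = 4 and m = 29 · 53 = 1537 (a product of primes ≡ 1 (mod 4)); a representation of m scales to one of n via (k·x)² + (k·y)² = k²(x² + y²). Each prime p ≡ 1 (mod 4) is itself a sum of two squares; find a² by testing p − a² for a perfect square:
  29: 29 − 1² = 28, 29 − 2² = 25 = 5² ⇒ 29 = 2² + 5².
  53: 53 − 1² = 52, 53 − 2² = 49 = 7² ⇒ 53 = 2² + 7².
  Combine using the Brahmagupta–Fibonacci identity (a² + b²)(c² + d²) = (ac − bd)² + (ad + bc)² = (ac + bd)² + (ad − bc)²:
  29 · 53 = 1537: from (2² + 5²)(2² + 7²), take (2·2 − 5·7, 2·7 + 5·2) = (4 − 35, 14 + 10) = (-31, 24); dropping signs (only squares matter) gives (31, 24); check 31² + 24² = 961 + 576 = 1537 ✓.
  Scale by k = 4: (4·31, 4·24) = (124, 96).
Step 4: Order so x ≤ y and verify: 96² + 124² = 9216 + 15376 = 24592 = n. ✓

n = 24592 = 96² + 124² (one valid representation with x ≤ y).


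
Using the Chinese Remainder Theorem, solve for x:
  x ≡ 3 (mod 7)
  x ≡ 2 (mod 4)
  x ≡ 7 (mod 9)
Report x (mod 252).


Moduli 7, 4, 9 are pairwise coprime; by CRT there is a unique solution modulo M = 7 · 4 · 9 = 252.
Solve pairwise, accumulating the modulus:
  Start with x ≡ 3 (mod 7).
  Combine with x ≡ 2 (mod 4): since gcd(7, 4) = 1, we get a unique residue mod 28.
    Write x = 3 + 7·t and substitute into x ≡ 2 (mod 4): 7·t ≡ 2 − 3 = -1 (mod 4).
    Reduce coefficients mod 4: 3·t ≡ 3 (mod 4).
    The inverse of 3 mod 4 is 3 (since 3·3 = 9 = 2·4 + 1), so t ≡ 3·3 = 9 ≡ 1 (mod 4).
    Then x = 3 + 7·1 = 10, valid modulo lcm(7, 4) = 28: x ≡ 10 (mod 28).
  Combine with x ≡ 7 (mod 9): since gcd(28, 9) = 1, we get a unique residue mod 252.
    Write x = 10 + 28·t and substitute into x ≡ 7 (mod 9): 28·t ≡ 7 − 10 = -3 (mod 9).
    Reduce coefficients mod 9: 1·t ≡ 6 (mod 9).
    So t ≡ 6 (mod 9).
    Then x = 10 + 28·6 = 178, valid modulo lcm(28, 9) = 252: x ≡ 178 (mod 252).
Verify: 178 mod 7 = 3 ✓, 178 mod 4 = 2 ✓, 178 mod 9 = 7 ✓.

x ≡ 178 (mod 252).


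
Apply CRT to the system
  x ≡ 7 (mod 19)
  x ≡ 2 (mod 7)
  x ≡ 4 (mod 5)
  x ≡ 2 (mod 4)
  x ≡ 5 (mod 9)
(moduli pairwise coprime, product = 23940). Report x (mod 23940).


Product of moduli M = 19 · 7 · 5 · 4 · 9 = 23940.
Merge one congruence at a time:
  Start: x ≡ 7 (mod 19).
  Combine with x ≡ 2 (mod 7); new modulus lcm = 133.
    Write x = 7 + 19·t and substitute into x ≡ 2 (mod 7): 19·t ≡ 2 − 7 = -5 (mod 7).
    Reduce coefficients mod 7: 5·t ≡ 2 (mod 7).
    The inverse of 5 mod 7 is 3 (since 5·3 = 15 = 2·7 + 1), so t ≡ 3·2 = 6 ≡ 6 (mod 7).
    Then x = 7 + 19·6 = 121, valid modulo lcm(19, 7) = 133: x ≡ 121 (mod 133).
  Combine with x ≡ 4 (mod 5); new modulus lcm = 665.
    Write x = 121 + 133·t and substitute into x ≡ 4 (mod 5): 133·t ≡ 4 − 121 = -117 (mod 5).
    Reduce coefficients mod 5: 3·t ≡ 3 (mod 5).
    The inverse of 3 mod 5 is 2 (since 3·2 = 6 = 1·5 + 1), so t ≡ 2·3 = 6 ≡ 1 (mod 5).
    Then x = 121 + 133·1 = 254, valid modulo lcm(133, 5) = 665: x ≡ 254 (mod 665).
  Combine with x ≡ 2 (mod 4); new modulus lcm = 2660.
    Write x = 254 + 665·t and substitute into x ≡ 2 (mod 4): 665·t ≡ 2 − 254 = -252 (mod 4).
    Reduce coefficients mod 4: 1·t ≡ 0 (mod 4).
    So t ≡ 0 (mod 4).
    Then x = 254 + 665·0 = 254, valid modulo lcm(665, 4) = 2660: x ≡ 254 (mod 2660).
  Combine with x ≡ 5 (mod 9); new modulus lcm = 23940.
    Write x = 254 + 2660·t and substitute into x ≡ 5 (mod 9): 2660·t ≡ 5 − 254 = -249 (mod 9).
    Reduce coefficients mod 9: 5·t ≡ 3 (mod 9).
    The inverse of 5 mod 9 is 2 (since 5·2 = 10 = 1·9 + 1), so t ≡ 2·3 = 6 ≡ 6 (mod 9).
    Then x = 254 + 2660·6 = 16214, valid modulo lcm(2660, 9) = 23940: x ≡ 16214 (mod 23940).
Verify against each original: 16214 mod 19 = 7, 16214 mod 7 = 2, 16214 mod 5 = 4, 16214 mod 4 = 2, 16214 mod 9 = 5.

x ≡ 16214 (mod 23940).


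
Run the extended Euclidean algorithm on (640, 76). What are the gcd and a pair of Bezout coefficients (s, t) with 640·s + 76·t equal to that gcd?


Euclidean algorithm on (640, 76) — divide until remainder is 0:
  640 = 8 · 76 + 32
  76 = 2 · 32 + 12
  32 = 2 · 12 + 8
  12 = 1 · 8 + 4
  8 = 2 · 4 + 0
gcd(640, 76) = 4.
Track Bezout coefficients alongside the remainders: start with r₀ = 640 = a·1 + b·0 (s = 1, t = 0) and r₁ = 76 = a·0 + b·1 (s = 0, t = 1); each new remainder r_{k+1} = r_{k-1} − q_k·r_k inherits s_{k+1} = s_{k-1} − q_k·s_k, t_{k+1} = t_{k-1} − q_k·t_k, so r_k = a·s_k + b·t_k at every step:
  q = 8: r = 32, s = 1 − 8·0 = 1, t = 0 − 8·1 = -8  (check: 640·1 + 76·(-8) = 32)
  q = 2: r = 12, s = 0 − 2·1 = -2, t = 1 − 2·(-8) = 17  (check: 640·(-2) + 76·17 = 12)
  q = 2: r = 8, s = 1 − 2·(-2) = 5, t = -8 − 2·17 = -42  (check: 640·5 + 76·(-42) = 8)
  q = 1: r = 4, s = -2 − 1·5 = -7, t = 17 − 1·(-42) = 59  (check: 640·(-7) + 76·59 = 4)
The row with r = 4 (the gcd) gives the Bezout coefficients s = -7, t = 59.
Result: 640 · (-7) + 76 · (59) = 4.

gcd(640, 76) = 4; s = -7, t = 59 (check: 640·(-7) + 76·59 = 4).


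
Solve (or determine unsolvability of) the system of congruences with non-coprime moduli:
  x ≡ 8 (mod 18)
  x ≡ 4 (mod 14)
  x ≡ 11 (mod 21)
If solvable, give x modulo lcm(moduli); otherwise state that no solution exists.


Moduli 18, 14, 21 are not pairwise coprime, so CRT works modulo lcm(m_i) when all pairwise compatibility conditions hold.
Pairwise compatibility: gcd(m_i, m_j) must divide a_i - a_j for every pair.
Merge one congruence at a time:
  Start: x ≡ 8 (mod 18).
  Combine with x ≡ 4 (mod 14): gcd(18, 14) = 2; 4 - 8 = -4, which IS divisible by 2, so compatible.
    Write x = 8 + 18·t and substitute into x ≡ 4 (mod 14): 18·t ≡ 4 − 8 = -4 (mod 14).
    Divide the congruence (and modulus) by g = 2: 9·t ≡ -2 (mod 7).
    Reduce coefficients mod 7: 2·t ≡ 5 (mod 7).
    The inverse of 2 mod 7 is 4 (since 2·4 = 8 = 1·7 + 1), so t ≡ 4·5 = 20 ≡ 6 (mod 7).
    Then x = 8 + 18·6 = 116, valid modulo lcm(18, 14) = 126: x ≡ 116 (mod 126).
  Combine with x ≡ 11 (mod 21): gcd(126, 21) = 21; 11 - 116 = -105, which IS divisible by 21, so compatible.
    Write x = 116 + 126·t and substitute into x ≡ 11 (mod 21): 126·t ≡ 11 − 116 = -105 (mod 21).
    Divide the congruence (and modulus) by g = 21: 6·t ≡ -5 (mod 1).
    Modulo 1 every t works; take t = 0.
    Then x = 116 + 126·0 = 116, valid modulo lcm(126, 21) = 126: x ≡ 116 (mod 126).
Verify: 116 mod 18 = 8, 116 mod 14 = 4, 116 mod 21 = 11.

x ≡ 116 (mod 126).


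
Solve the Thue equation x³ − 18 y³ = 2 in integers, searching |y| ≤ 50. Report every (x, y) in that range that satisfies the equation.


The equation is x³ - 18y³ = 2. For fixed y, x³ = 18·y³ + 2, so a solution requires the RHS to be a perfect cube.
Strategy: iterate y from -50 to 50, compute RHS = 18·y³ + 2, and check whether it is a (positive or negative) perfect cube.
Check small values of y:
  y = 0: RHS = 2 is not a perfect cube.
  y = 1: RHS = 20 is not a perfect cube.
  y = -1: RHS = -16 is not a perfect cube.
  y = 2: RHS = 146 is not a perfect cube.
  y = -2: RHS = -142 is not a perfect cube.
  y = 3: RHS = 488 is not a perfect cube.
  y = -3: RHS = -484 is not a perfect cube.
Continuing the search up to |y| = 50 finds no solutions either.
No (x, y) in the scanned range satisfies the equation.

No integer solutions with |y| ≤ 50.


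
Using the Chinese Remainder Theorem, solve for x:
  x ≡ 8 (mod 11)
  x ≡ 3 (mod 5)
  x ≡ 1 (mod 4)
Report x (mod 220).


Moduli 11, 5, 4 are pairwise coprime; by CRT there is a unique solution modulo M = 11 · 5 · 4 = 220.
Solve pairwise, accumulating the modulus:
  Start with x ≡ 8 (mod 11).
  Combine with x ≡ 3 (mod 5): since gcd(11, 5) = 1, we get a unique residue mod 55.
    Write x = 8 + 11·t and substitute into x ≡ 3 (mod 5): 11·t ≡ 3 − 8 = -5 (mod 5).
    Reduce coefficients mod 5: 1·t ≡ 0 (mod 5).
    So t ≡ 0 (mod 5).
    Then x = 8 + 11·0 = 8, valid modulo lcm(11, 5) = 55: x ≡ 8 (mod 55).
  Combine with x ≡ 1 (mod 4): since gcd(55, 4) = 1, we get a unique residue mod 220.
    Write x = 8 + 55·t and substitute into x ≡ 1 (mod 4): 55·t ≡ 1 − 8 = -7 (mod 4).
    Reduce coefficients mod 4: 3·t ≡ 1 (mod 4).
    The inverse of 3 mod 4 is 3 (since 3·3 = 9 = 2·4 + 1), so t ≡ 3·1 = 3 ≡ 3 (mod 4).
    Then x = 8 + 55·3 = 173, valid modulo lcm(55, 4) = 220: x ≡ 173 (mod 220).
Verify: 173 mod 11 = 8 ✓, 173 mod 5 = 3 ✓, 173 mod 4 = 1 ✓.

x ≡ 173 (mod 220).


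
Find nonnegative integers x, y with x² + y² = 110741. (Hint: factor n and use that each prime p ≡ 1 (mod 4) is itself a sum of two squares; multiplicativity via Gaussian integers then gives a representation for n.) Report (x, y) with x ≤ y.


Step 1: Factor n = 110741 = 37 · 41 · 73.
Step 2: Check the mod-4 condition on each prime factor: 37 ≡ 1 (mod 4), exponent 1; 41 ≡ 1 (mod 4), exponent 1; 73 ≡ 1 (mod 4), exponent 1.
All primes ≡ 3 (mod 4) appear to even exponent (or don't appear), so by the two-squares theorem n IS expressible as a sum of two squares.
Step 3: Build a representation. Here n = 37 · 41 · 73 is a product of primes ≡ 1 (mod 4). Each prime p ≡ 1 (mod 4) is itself a sum of two squares; find a² by testing p − a² for a perfect square:
  37: 37 − 1² = 36 = 6² ⇒ 37 = 1² + 6².
  41: 41 − 1² = 40, 41 − 2² = 37, 41 − 3² = 32, 41 − 4² = 25 = 5² ⇒ 41 = 4² + 5².
  73: 73 − 1² = 72, 73 − 2² = 69, 73 − 3² = 64 = 8² ⇒ 73 = 3² + 8².
  Combine using the Brahmagupta–Fibonacci identity (a² + b²)(c² + d²) = (ac − bd)² + (ad + bc)² = (ac + bd)² + (ad − bc)²:
  37 · 41 = 1517: from (1² + 6²)(4² + 5²), take (1·4 − 6·5, 1·5 + 6·4) = (4 − 30, 5 + 24) = (-26, 29); dropping signs (only squares matter) gives (26, 29); check 26² + 29² = 676 + 841 = 1517 ✓.
  1517 · 73 = 110741: from (26² + 29²)(3² + 8²), take (26·3 − 29·8, 26·8 + 29·3) = (78 − 232, 208 + 87) = (-154, 295); dropping signs (only squares matter) gives (154, 295); check 154² + 295² = 23716 + 87025 = 110741 ✓.
Step 4: Order so x ≤ y and verify: 154² + 295² = 23716 + 87025 = 110741 = n. ✓

n = 110741 = 154² + 295² (one valid representation with x ≤ y).


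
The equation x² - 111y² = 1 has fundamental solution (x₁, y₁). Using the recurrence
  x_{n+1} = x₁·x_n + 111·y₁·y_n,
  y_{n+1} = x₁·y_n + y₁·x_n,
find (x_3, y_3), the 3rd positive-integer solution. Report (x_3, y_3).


Step 1: Find the fundamental solution (x₁, y₁) of x² - 111y² = 1.
  Expand √111 as a continued fraction. a₀ = ⌊√111⌋ = 10; iterate m_{k+1} = d_k·a_k − m_k, d_{k+1} = (111 − m_{k+1}²)/d_k, a_{k+1} = ⌊(a₀ + m_{k+1})/d_{k+1}⌋ (starting m₀ = 0, d₀ = 1), with convergents p_k = a_k·p_{k-1} + p_{k-2}, q_k = a_k·q_{k-1} + q_{k-2} (p₋₁ = 1, q₋₁ = 0):
  k = 0: a₀ = 10; p₀/q₀ = 10/1; p₀² − 111·q₀² = 100 − 111 = -11.
  k = 1: m = 10, d = 11, a = ⌊(10 + 10)/11⌋ = 1; p/q = (1·10 + 1)/(1·1 + 0) = 11/1; p² − 111·q² = 121 − 111 = 10.
  k = 2: m = 1, d = 10, a = ⌊(10 + 1)/10⌋ = 1; p/q = (1·11 + 10)/(1·1 + 1) = 21/2; p² − 111·q² = 441 − 444 = -3.
  k = 3: m = 9, d = 3, a = ⌊(10 + 9)/3⌋ = 6; p/q = (6·21 + 11)/(6·2 + 1) = 137/13; p² − 111·q² = 18769 − 18759 = 10.
  k = 4: m = 9, d = 10, a = ⌊(10 + 9)/10⌋ = 1; p/q = (1·137 + 21)/(1·13 + 2) = 158/15; p² − 111·q² = 24964 − 24975 = -11.
  k = 5: m = 1, d = 11, a = ⌊(10 + 1)/11⌋ = 1; p/q = (1·158 + 137)/(1·15 + 13) = 295/28; p² − 111·q² = 87025 − 87024 = 1.
  The first convergent with p² − 111·q² = 1 gives the fundamental solution (x₁, y₁) = (295, 28).
Step 2: Apply the recurrence (x_{n+1}, y_{n+1}) = (x₁x_n + 111y₁y_n, x₁y_n + y₁x_n) repeatedly.
  From (x_1, y_1) = (295, 28): x_2 = 295·295 + 111·28·28 = 174049; y_2 = 295·28 + 28·295 = 16520.
  From (x_2, y_2) = (174049, 16520): x_3 = 295·174049 + 111·28·16520 = 102688615; y_3 = 295·16520 + 28·174049 = 9746772.
Step 3: Verify x_3² - 111·y_3² = 10544951650618225 - 10544951650618224 = 1 (should be 1). ✓

(x_1, y_1) = (295, 28); (x_3, y_3) = (102688615, 9746772).


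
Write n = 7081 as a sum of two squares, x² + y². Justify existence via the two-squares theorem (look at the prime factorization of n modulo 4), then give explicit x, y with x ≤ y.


Step 1: Factor n = 7081 = 73 · 97.
Step 2: Check the mod-4 condition on each prime factor: 73 ≡ 1 (mod 4), exponent 1; 97 ≡ 1 (mod 4), exponent 1.
All primes ≡ 3 (mod 4) appear to even exponent (or don't appear), so by the two-squares theorem n IS expressible as a sum of two squares.
Step 3: Build a representation. Here n = 73 · 97 is a product of primes ≡ 1 (mod 4). Each prime p ≡ 1 (mod 4) is itself a sum of two squares; find a² by testing p − a² for a perfect square:
  73: 73 − 1² = 72, 73 − 2² = 69, 73 − 3² = 64 = 8² ⇒ 73 = 3² + 8².
  97: 97 − 1² = 96, 97 − 2² = 93, 97 − 3² = 88, 97 − 4² = 81 = 9² ⇒ 97 = 4² + 9².
  Combine using the Brahmagupta–Fibonacci identity (a² + b²)(c² + d²) = (ac − bd)² + (ad + bc)² = (ac + bd)² + (ad − bc)²:
  73 · 97 = 7081: from (3² + 8²)(4² + 9²), take (3·4 − 8·9, 3·9 + 8·4) = (12 − 72, 27 + 32) = (-60, 59); dropping signs (only squares matter) gives (60, 59); check 60² + 59² = 3600 + 3481 = 7081 ✓.
Step 4: Order so x ≤ y and verify: 59² + 60² = 3481 + 3600 = 7081 = n. ✓

n = 7081 = 59² + 60² (one valid representation with x ≤ y).


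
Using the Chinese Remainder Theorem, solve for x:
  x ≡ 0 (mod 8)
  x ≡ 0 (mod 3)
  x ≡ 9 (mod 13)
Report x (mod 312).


Moduli 8, 3, 13 are pairwise coprime; by CRT there is a unique solution modulo M = 8 · 3 · 13 = 312.
Solve pairwise, accumulating the modulus:
  Start with x ≡ 0 (mod 8).
  Combine with x ≡ 0 (mod 3): since gcd(8, 3) = 1, we get a unique residue mod 24.
    Write x = 0 + 8·t and substitute into x ≡ 0 (mod 3): 8·t ≡ 0 − 0 = 0 (mod 3).
    Reduce coefficients mod 3: 2·t ≡ 0 (mod 3).
    The inverse of 2 mod 3 is 2 (since 2·2 = 4 = 1·3 + 1), so t ≡ 2·0 = 0 ≡ 0 (mod 3).
    Then x = 0 + 8·0 = 0, valid modulo lcm(8, 3) = 24: x ≡ 0 (mod 24).
  Combine with x ≡ 9 (mod 13): since gcd(24, 13) = 1, we get a unique residue mod 312.
    Write x = 0 + 24·t and substitute into x ≡ 9 (mod 13): 24·t ≡ 9 − 0 = 9 (mod 13).
    Reduce coefficients mod 13: 11·t ≡ 9 (mod 13).
    The inverse of 11 mod 13 is 6 (since 11·6 = 66 = 5·13 + 1), so t ≡ 6·9 = 54 ≡ 2 (mod 13).
    Then x = 0 + 24·2 = 48, valid modulo lcm(24, 13) = 312: x ≡ 48 (mod 312).
Verify: 48 mod 8 = 0 ✓, 48 mod 3 = 0 ✓, 48 mod 13 = 9 ✓.

x ≡ 48 (mod 312).


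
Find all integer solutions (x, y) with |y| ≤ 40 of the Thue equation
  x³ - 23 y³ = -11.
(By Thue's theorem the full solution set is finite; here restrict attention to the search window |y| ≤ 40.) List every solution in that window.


The equation is x³ - 23y³ = -11. For fixed y, x³ = 23·y³ − 11, so a solution requires the RHS to be a perfect cube.
Strategy: iterate y from -40 to 40, compute RHS = 23·y³ − 11, and check whether it is a (positive or negative) perfect cube.
Check small values of y:
  y = 0: RHS = -11 is not a perfect cube.
  y = 1: RHS = 12 is not a perfect cube.
  y = -1: RHS = -34 is not a perfect cube.
  y = 2: RHS = 173 is not a perfect cube.
  y = -2: RHS = -195 is not a perfect cube.
  y = 3: RHS = 610 is not a perfect cube.
  y = -3: RHS = -632 is not a perfect cube.
Continuing the search up to |y| = 40 finds no solutions either.
No (x, y) in the scanned range satisfies the equation.

No integer solutions with |y| ≤ 40.


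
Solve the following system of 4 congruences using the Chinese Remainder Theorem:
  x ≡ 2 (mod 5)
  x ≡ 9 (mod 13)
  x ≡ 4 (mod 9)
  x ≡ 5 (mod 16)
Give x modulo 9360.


Product of moduli M = 5 · 13 · 9 · 16 = 9360.
Merge one congruence at a time:
  Start: x ≡ 2 (mod 5).
  Combine with x ≡ 9 (mod 13); new modulus lcm = 65.
    Write x = 2 + 5·t and substitute into x ≡ 9 (mod 13): 5·t ≡ 9 − 2 = 7 (mod 13).
    The inverse of 5 mod 13 is 8 (since 5·8 = 40 = 3·13 + 1), so t ≡ 8·7 = 56 ≡ 4 (mod 13).
    Then x = 2 + 5·4 = 22, valid modulo lcm(5, 13) = 65: x ≡ 22 (mod 65).
  Combine with x ≡ 4 (mod 9); new modulus lcm = 585.
    Write x = 22 + 65·t and substitute into x ≡ 4 (mod 9): 65·t ≡ 4 − 22 = -18 (mod 9).
    Reduce coefficients mod 9: 2·t ≡ 0 (mod 9).
    The inverse of 2 mod 9 is 5 (since 2·5 = 10 = 1·9 + 1), so t ≡ 5·0 = 0 ≡ 0 (mod 9).
    Then x = 22 + 65·0 = 22, valid modulo lcm(65, 9) = 585: x ≡ 22 (mod 585).
  Combine with x ≡ 5 (mod 16); new modulus lcm = 9360.
    Write x = 22 + 585·t and substitute into x ≡ 5 (mod 16): 585·t ≡ 5 − 22 = -17 (mod 16).
    Reduce coefficients mod 16: 9·t ≡ 15 (mod 16).
    The inverse of 9 mod 16 is 9 (since 9·9 = 81 = 5·16 + 1), so t ≡ 9·15 = 135 ≡ 7 (mod 16).
    Then x = 22 + 585·7 = 4117, valid modulo lcm(585, 16) = 9360: x ≡ 4117 (mod 9360).
Verify against each original: 4117 mod 5 = 2, 4117 mod 13 = 9, 4117 mod 9 = 4, 4117 mod 16 = 5.

x ≡ 4117 (mod 9360).
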